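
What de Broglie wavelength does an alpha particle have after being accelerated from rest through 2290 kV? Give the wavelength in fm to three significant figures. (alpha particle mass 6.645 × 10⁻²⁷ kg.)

λ = 6.71 fm

KE = 2eV = 2 × 1.602 × 10⁻¹⁹ × 2.290 × 10⁶ = 7.337 × 10⁻¹³ J.
p = √(2mKE) = √(2 × 6.645 × 10⁻²⁷ × 7.337 × 10⁻¹³) = 9.875 × 10⁻²⁰ kg·m/s.
λ = h/p = 6.626 × 10⁻³⁴ / 9.875 × 10⁻²⁰ = 6.71 × 10⁻¹⁵ m = 6.71 fm.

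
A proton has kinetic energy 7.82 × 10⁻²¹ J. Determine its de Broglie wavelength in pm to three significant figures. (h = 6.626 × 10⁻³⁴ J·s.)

λ = 130 pm

p = √(2mKE) = √(2 × 1.673 × 10⁻²⁷ × 7.820 × 10⁻²¹) = 5.115 × 10⁻²⁴ kg·m/s.
λ = h/p = 6.626 × 10⁻³⁴ / 5.115 × 10⁻²⁴ = 1.30 × 10⁻¹⁰ m = 130 pm.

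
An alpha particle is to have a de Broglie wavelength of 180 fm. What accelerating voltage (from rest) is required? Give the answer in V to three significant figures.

p = h/λ = 6.626 × 10⁻³⁴ / 1.800 × 10⁻¹³ = 3.681 × 10⁻²¹ kg·m/s.
KE = p²/(2m) = 1.020 × 10⁻¹⁵ J.
V = KE/2e = 1.020 × 10⁻¹⁵ / (2 × 1.602 × 10⁻¹⁹) = 3180 V.

V = 3180 V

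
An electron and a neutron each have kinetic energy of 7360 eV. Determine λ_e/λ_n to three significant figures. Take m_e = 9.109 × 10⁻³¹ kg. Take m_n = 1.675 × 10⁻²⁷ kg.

At fixed KE, p = √(2mKE) so λ = h/p ∝ 1/√m.
λ_e/λ_n = √(m_n/m_e) = √(1.675 × 10⁻²⁷/9.109 × 10⁻³¹) = √(1839) = 42.9.

λ_e/λ_n = 42.9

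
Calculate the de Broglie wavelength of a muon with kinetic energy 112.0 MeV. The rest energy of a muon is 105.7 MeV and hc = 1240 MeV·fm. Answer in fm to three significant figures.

λ = 6.52 fm

Total energy E = KE + m₀c² = 112.0 + 105.7 = 217.7 MeV.
(pc)² = E² − (m₀c²)² = (217.7)² − (105.7)² = 3.622 × 10⁴ MeV², so pc = 190.3 MeV.
λ = hc/(pc) = 1240 MeV·fm / 190.3 MeV = 6.52 fm.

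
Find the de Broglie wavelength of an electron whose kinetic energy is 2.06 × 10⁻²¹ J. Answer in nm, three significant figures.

p = √(2mKE) = √(2 × 9.109 × 10⁻³¹ × 2.060 × 10⁻²¹) = 6.126 × 10⁻²⁶ kg·m/s.
λ = h/p = 6.626 × 10⁻³⁴ / 6.126 × 10⁻²⁶ = 1.08 × 10⁻⁸ m = 10.8 nm.

λ = 10.8 nm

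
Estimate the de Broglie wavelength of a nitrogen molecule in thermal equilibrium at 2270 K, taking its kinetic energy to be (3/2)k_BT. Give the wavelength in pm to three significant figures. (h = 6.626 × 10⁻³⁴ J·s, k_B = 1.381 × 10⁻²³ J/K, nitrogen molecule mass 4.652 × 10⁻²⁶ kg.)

KE = (3/2)k_BT = 1.5 × 1.381 × 10⁻²³ × 2270 = 4.702 × 10⁻²⁰ J.
p = √(2mKE) = √(2 × 4.652 × 10⁻²⁶ × 4.702 × 10⁻²⁰) = 6.614 × 10⁻²³ kg·m/s.
λ = h/p = 1.00 × 10⁻¹¹ m = 10.0 pm.

λ = 10.0 pm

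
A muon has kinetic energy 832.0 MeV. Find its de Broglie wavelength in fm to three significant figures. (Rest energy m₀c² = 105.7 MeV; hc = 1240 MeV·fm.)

Total energy E = KE + m₀c² = 832.0 + 105.7 = 937.7 MeV.
(pc)² = E² − (m₀c²)² = (937.7)² − (105.7)² = 8.681 × 10⁵ MeV², so pc = 931.7 MeV.
λ = hc/(pc) = 1240 MeV·fm / 931.7 MeV = 1.33 fm.

λ = 1.33 fm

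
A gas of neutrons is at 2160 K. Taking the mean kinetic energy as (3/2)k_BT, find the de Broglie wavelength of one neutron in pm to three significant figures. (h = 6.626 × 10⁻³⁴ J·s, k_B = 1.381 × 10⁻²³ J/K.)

λ = 54.1 pm

KE = (3/2)k_BT = 1.5 × 1.381 × 10⁻²³ × 2160 = 4.474 × 10⁻²⁰ J.
p = √(2mKE) = √(2 × 1.675 × 10⁻²⁷ × 4.474 × 10⁻²⁰) = 1.224 × 10⁻²³ kg·m/s.
λ = h/p = 5.41 × 10⁻¹¹ m = 54.1 pm.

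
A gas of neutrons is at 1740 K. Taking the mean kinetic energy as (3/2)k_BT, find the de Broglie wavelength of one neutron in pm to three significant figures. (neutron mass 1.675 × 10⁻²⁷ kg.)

λ = 60.3 pm

KE = (3/2)k_BT = 1.5 × 1.381 × 10⁻²³ × 1740 = 3.604 × 10⁻²⁰ J.
p = √(2mKE) = √(2 × 1.675 × 10⁻²⁷ × 3.604 × 10⁻²⁰) = 1.099 × 10⁻²³ kg·m/s.
λ = h/p = 6.03 × 10⁻¹¹ m = 60.3 pm.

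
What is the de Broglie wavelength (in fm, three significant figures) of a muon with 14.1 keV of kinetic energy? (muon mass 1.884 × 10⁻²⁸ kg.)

KE = 14.1 keV = 2.259 × 10⁻¹⁵ J.
p = √(2mKE) = √(2 × 1.884 × 10⁻²⁸ × 2.259 × 10⁻¹⁵) = 9.226 × 10⁻²² kg·m/s.
λ = h/p = 6.626 × 10⁻³⁴ / 9.226 × 10⁻²² = 7.18 × 10⁻¹³ m = 718 fm.

λ = 718 fm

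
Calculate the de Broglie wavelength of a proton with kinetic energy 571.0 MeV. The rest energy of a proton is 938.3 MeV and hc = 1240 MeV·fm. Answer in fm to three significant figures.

λ = 1.05 fm

Total energy E = KE + m₀c² = 571.0 + 938.3 = 1509.3 MeV.
(pc)² = E² − (m₀c²)² = (1509.3)² − (938.3)² = 1.398 × 10⁶ MeV², so pc = 1182 MeV.
λ = hc/(pc) = 1240 MeV·fm / 1182 MeV = 1.05 fm.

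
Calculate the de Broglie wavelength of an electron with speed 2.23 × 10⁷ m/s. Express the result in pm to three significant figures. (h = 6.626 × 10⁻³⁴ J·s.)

p = mv = 9.109 × 10⁻³¹ × 2.23 × 10⁷ = 2.031 × 10⁻²³ kg·m/s.
λ = h/p = 6.626 × 10⁻³⁴ / 2.031 × 10⁻²³ = 3.26 × 10⁻¹¹ m = 32.6 pm.

λ = 32.6 pm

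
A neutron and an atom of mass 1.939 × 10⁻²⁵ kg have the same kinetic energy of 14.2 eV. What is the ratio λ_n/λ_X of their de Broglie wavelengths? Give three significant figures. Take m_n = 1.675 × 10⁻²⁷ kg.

λ_n/λ_X = 10.8

At fixed KE, p = √(2mKE) so λ = h/p ∝ 1/√m.
λ_n/λ_X = √(m_X/m_n) = √(1.939 × 10⁻²⁵/1.675 × 10⁻²⁷) = √(115.8) = 10.8.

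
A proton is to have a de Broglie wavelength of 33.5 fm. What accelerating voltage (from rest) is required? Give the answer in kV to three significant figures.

V = 730 kV

p = h/λ = 6.626 × 10⁻³⁴ / 3.350 × 10⁻¹⁴ = 1.978 × 10⁻²⁰ kg·m/s.
KE = p²/(2m) = 1.169 × 10⁻¹³ J.
V = KE/e = 1.169 × 10⁻¹³ / (1.602 × 10⁻¹⁹) = 730 kV.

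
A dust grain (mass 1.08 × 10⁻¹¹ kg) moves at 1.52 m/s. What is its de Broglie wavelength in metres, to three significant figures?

p = mv = 1.08 × 10⁻¹¹ × 1.52 = 1.642 × 10⁻¹¹ kg·m/s.
λ = h/p = 6.626 × 10⁻³⁴ / 1.642 × 10⁻¹¹ = 4.04 × 10⁻²³ m.

λ = 4.04 × 10⁻²³ m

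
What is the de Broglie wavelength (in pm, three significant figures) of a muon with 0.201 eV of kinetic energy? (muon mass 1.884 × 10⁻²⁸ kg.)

λ = 190 pm

KE = 0.201 eV = 3.220 × 10⁻²⁰ J.
p = √(2mKE) = √(2 × 1.884 × 10⁻²⁸ × 3.220 × 10⁻²⁰) = 3.483 × 10⁻²⁴ kg·m/s.
λ = h/p = 6.626 × 10⁻³⁴ / 3.483 × 10⁻²⁴ = 1.90 × 10⁻¹⁰ m = 190 pm.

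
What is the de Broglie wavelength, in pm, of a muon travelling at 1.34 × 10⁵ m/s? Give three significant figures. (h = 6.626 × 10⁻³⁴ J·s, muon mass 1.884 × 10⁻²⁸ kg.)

λ = 26.2 pm

p = mv = 1.884 × 10⁻²⁸ × 1.34 × 10⁵ = 2.525 × 10⁻²³ kg·m/s.
λ = h/p = 6.626 × 10⁻³⁴ / 2.525 × 10⁻²³ = 2.62 × 10⁻¹¹ m = 26.2 pm.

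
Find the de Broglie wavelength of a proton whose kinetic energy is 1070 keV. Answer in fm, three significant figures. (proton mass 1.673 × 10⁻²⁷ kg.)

KE = 1070 keV = 1.714 × 10⁻¹³ J.
p = √(2mKE) = √(2 × 1.673 × 10⁻²⁷ × 1.714 × 10⁻¹³) = 2.395 × 10⁻²⁰ kg·m/s.
λ = h/p = 6.626 × 10⁻³⁴ / 2.395 × 10⁻²⁰ = 2.77 × 10⁻¹⁴ m = 27.7 fm.

λ = 27.7 fm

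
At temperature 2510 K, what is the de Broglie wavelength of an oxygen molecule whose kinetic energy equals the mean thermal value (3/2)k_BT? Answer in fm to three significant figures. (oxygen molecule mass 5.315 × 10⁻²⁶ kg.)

λ = 8910 fm

KE = (3/2)k_BT = 1.5 × 1.381 × 10⁻²³ × 2510 = 5.199 × 10⁻²⁰ J.
p = √(2mKE) = √(2 × 5.315 × 10⁻²⁶ × 5.199 × 10⁻²⁰) = 7.434 × 10⁻²³ kg·m/s.
λ = h/p = 8.91 × 10⁻¹² m = 8910 fm.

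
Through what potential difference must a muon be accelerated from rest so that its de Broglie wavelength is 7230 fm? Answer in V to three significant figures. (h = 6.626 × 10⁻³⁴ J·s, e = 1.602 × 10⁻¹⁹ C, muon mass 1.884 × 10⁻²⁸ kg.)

V = 139 V

p = h/λ = 6.626 × 10⁻³⁴ / 7.230 × 10⁻¹² = 9.165 × 10⁻²³ kg·m/s.
KE = p²/(2m) = 2.229 × 10⁻¹⁷ J.
V = KE/e = 2.229 × 10⁻¹⁷ / (1.602 × 10⁻¹⁹) = 139 V.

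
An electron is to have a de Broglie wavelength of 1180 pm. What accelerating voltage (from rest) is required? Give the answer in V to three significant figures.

p = h/λ = 6.626 × 10⁻³⁴ / 1.180 × 10⁻⁹ = 5.615 × 10⁻²⁵ kg·m/s.
KE = p²/(2m) = 1.731 × 10⁻¹⁹ J.
V = KE/e = 1.731 × 10⁻¹⁹ / (1.602 × 10⁻¹⁹) = 1.08 V.

V = 1.08 V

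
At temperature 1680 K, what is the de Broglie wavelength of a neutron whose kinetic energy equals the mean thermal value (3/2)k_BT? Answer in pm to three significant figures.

λ = 61.4 pm

KE = (3/2)k_BT = 1.5 × 1.381 × 10⁻²³ × 1680 = 3.480 × 10⁻²⁰ J.
p = √(2mKE) = √(2 × 1.675 × 10⁻²⁷ × 3.480 × 10⁻²⁰) = 1.080 × 10⁻²³ kg·m/s.
λ = h/p = 6.14 × 10⁻¹¹ m = 61.4 pm.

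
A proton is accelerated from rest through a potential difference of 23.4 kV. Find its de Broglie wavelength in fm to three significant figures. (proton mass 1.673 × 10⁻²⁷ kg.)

λ = 187 fm

KE = eV = 1.602 × 10⁻¹⁹ × 2.340 × 10⁴ = 3.749 × 10⁻¹⁵ J.
p = √(2mKE) = √(2 × 1.673 × 10⁻²⁷ × 3.749 × 10⁻¹⁵) = 3.542 × 10⁻²¹ kg·m/s.
λ = h/p = 6.626 × 10⁻³⁴ / 3.542 × 10⁻²¹ = 1.87 × 10⁻¹³ m = 187 fm.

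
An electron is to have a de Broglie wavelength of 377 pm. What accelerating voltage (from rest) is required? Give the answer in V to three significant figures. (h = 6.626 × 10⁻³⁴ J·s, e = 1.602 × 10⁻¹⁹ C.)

V = 10.6 V

p = h/λ = 6.626 × 10⁻³⁴ / 3.770 × 10⁻¹⁰ = 1.758 × 10⁻²⁴ kg·m/s.
KE = p²/(2m) = 1.696 × 10⁻¹⁸ J.
V = KE/e = 1.696 × 10⁻¹⁸ / (1.602 × 10⁻¹⁹) = 10.6 V.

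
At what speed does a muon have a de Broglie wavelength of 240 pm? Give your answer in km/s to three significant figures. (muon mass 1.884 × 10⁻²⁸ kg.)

v = 14.7 km/s

p = h/λ = 6.626 × 10⁻³⁴ / 2.400 × 10⁻¹⁰ = 2.761 × 10⁻²⁴ kg·m/s.
v = p/m = 2.761 × 10⁻²⁴ / 1.884 × 10⁻²⁸ = 1.47 × 10⁴ m/s = 14.7 km/s.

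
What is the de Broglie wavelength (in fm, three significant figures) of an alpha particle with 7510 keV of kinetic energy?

λ = 5.24 fm

KE = 7510 keV = 1.203 × 10⁻¹² J.
p = √(2mKE) = √(2 × 6.645 × 10⁻²⁷ × 1.203 × 10⁻¹²) = 1.264 × 10⁻¹⁹ kg·m/s.
λ = h/p = 6.626 × 10⁻³⁴ / 1.264 × 10⁻¹⁹ = 5.24 × 10⁻¹⁵ m = 5.24 fm.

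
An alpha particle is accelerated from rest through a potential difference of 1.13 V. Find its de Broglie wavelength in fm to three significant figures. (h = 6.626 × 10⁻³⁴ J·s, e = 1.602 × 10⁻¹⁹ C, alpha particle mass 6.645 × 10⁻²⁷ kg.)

KE = 2eV = 2 × 1.602 × 10⁻¹⁹ × 1.130 = 3.621 × 10⁻¹⁹ J.
p = √(2mKE) = √(2 × 6.645 × 10⁻²⁷ × 3.621 × 10⁻¹⁹) = 6.937 × 10⁻²³ kg·m/s.
λ = h/p = 6.626 × 10⁻³⁴ / 6.937 × 10⁻²³ = 9.55 × 10⁻¹² m = 9550 fm.

λ = 9550 fm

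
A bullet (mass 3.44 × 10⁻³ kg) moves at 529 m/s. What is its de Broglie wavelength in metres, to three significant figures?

λ = 3.64 × 10⁻³⁴ m

p = mv = 3.44 × 10⁻³ × 529 = 1.820 kg·m/s.
λ = h/p = 6.626 × 10⁻³⁴ / 1.820 = 3.64 × 10⁻³⁴ m.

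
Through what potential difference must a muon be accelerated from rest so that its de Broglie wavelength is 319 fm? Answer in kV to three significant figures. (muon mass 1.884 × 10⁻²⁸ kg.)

V = 71.5 kV

p = h/λ = 6.626 × 10⁻³⁴ / 3.190 × 10⁻¹³ = 2.077 × 10⁻²¹ kg·m/s.
KE = p²/(2m) = 1.145 × 10⁻¹⁴ J.
V = KE/e = 1.145 × 10⁻¹⁴ / (1.602 × 10⁻¹⁹) = 71.5 kV.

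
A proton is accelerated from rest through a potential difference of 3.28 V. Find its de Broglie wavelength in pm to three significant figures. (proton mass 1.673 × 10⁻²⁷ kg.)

KE = eV = 1.602 × 10⁻¹⁹ × 3.280 = 5.255 × 10⁻¹⁹ J.
p = √(2mKE) = √(2 × 1.673 × 10⁻²⁷ × 5.255 × 10⁻¹⁹) = 4.193 × 10⁻²³ kg·m/s.
λ = h/p = 6.626 × 10⁻³⁴ / 4.193 × 10⁻²³ = 1.58 × 10⁻¹¹ m = 15.8 pm.

λ = 15.8 pm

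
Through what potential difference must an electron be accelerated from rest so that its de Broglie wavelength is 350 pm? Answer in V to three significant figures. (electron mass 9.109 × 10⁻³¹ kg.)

V = 12.3 V

p = h/λ = 6.626 × 10⁻³⁴ / 3.500 × 10⁻¹⁰ = 1.893 × 10⁻²⁴ kg·m/s.
KE = p²/(2m) = 1.967 × 10⁻¹⁸ J.
V = KE/e = 1.967 × 10⁻¹⁸ / (1.602 × 10⁻¹⁹) = 12.3 V.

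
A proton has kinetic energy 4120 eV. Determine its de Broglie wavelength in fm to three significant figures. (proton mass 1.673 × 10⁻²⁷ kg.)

λ = 446 fm

KE = 4120 eV = 6.600 × 10⁻¹⁶ J.
p = √(2mKE) = √(2 × 1.673 × 10⁻²⁷ × 6.600 × 10⁻¹⁶) = 1.486 × 10⁻²¹ kg·m/s.
λ = h/p = 6.626 × 10⁻³⁴ / 1.486 × 10⁻²¹ = 4.46 × 10⁻¹³ m = 446 fm.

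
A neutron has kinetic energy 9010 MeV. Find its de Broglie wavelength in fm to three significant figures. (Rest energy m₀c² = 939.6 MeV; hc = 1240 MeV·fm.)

λ = 0.125 fm

Total energy E = KE + m₀c² = 9010 + 939.6 = 9949.6 MeV.
(pc)² = E² − (m₀c²)² = (9949.6)² − (939.6)² = 9.811 × 10⁷ MeV², so pc = 9905 MeV.
λ = hc/(pc) = 1240 MeV·fm / 9905 MeV = 0.125 fm.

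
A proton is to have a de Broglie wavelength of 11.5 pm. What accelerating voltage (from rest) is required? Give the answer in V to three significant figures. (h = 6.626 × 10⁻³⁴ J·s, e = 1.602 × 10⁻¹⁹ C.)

V = 6.19 V

p = h/λ = 6.626 × 10⁻³⁴ / 1.150 × 10⁻¹¹ = 5.762 × 10⁻²³ kg·m/s.
KE = p²/(2m) = 9.922 × 10⁻¹⁹ J.
V = KE/e = 9.922 × 10⁻¹⁹ / (1.602 × 10⁻¹⁹) = 6.19 V.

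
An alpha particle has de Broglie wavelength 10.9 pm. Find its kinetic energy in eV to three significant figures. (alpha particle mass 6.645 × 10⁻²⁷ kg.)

KE = 1.74 eV

p = h/λ = 6.626 × 10⁻³⁴ / 1.090 × 10⁻¹¹ = 6.079 × 10⁻²³ kg·m/s.
KE = p²/(2m) = (6.079 × 10⁻²³)² / (2 × 6.645 × 10⁻²⁷) = 2.781 × 10⁻¹⁹ J = 1.74 eV.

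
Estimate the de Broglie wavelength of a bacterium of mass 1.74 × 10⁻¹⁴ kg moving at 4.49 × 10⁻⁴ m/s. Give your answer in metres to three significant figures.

p = mv = 1.74 × 10⁻¹⁴ × 4.49 × 10⁻⁴ = 7.813 × 10⁻¹⁸ kg·m/s.
λ = h/p = 6.626 × 10⁻³⁴ / 7.813 × 10⁻¹⁸ = 8.48 × 10⁻¹⁷ m.

λ = 8.48 × 10⁻¹⁷ m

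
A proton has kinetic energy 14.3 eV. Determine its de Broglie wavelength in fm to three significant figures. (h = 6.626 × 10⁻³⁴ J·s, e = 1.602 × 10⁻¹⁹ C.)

λ = 7570 fm

KE = 14.3 eV = 2.291 × 10⁻¹⁸ J.
p = √(2mKE) = √(2 × 1.673 × 10⁻²⁷ × 2.291 × 10⁻¹⁸) = 8.755 × 10⁻²³ kg·m/s.
λ = h/p = 6.626 × 10⁻³⁴ / 8.755 × 10⁻²³ = 7.57 × 10⁻¹² m = 7570 fm.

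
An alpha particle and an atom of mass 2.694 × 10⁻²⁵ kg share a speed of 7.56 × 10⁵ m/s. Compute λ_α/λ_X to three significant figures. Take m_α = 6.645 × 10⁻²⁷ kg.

λ_α/λ_X = 40.5

At fixed v, p = mv so λ = h/(mv) ∝ 1/m.
λ_α/λ_X = m_X/m_α = 2.694 × 10⁻²⁵/6.645 × 10⁻²⁷ = 40.5.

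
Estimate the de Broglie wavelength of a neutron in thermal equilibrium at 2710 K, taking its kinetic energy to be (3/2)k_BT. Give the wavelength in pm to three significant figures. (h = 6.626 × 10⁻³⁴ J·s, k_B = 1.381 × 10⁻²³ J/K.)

KE = (3/2)k_BT = 1.5 × 1.381 × 10⁻²³ × 2710 = 5.614 × 10⁻²⁰ J.
p = √(2mKE) = √(2 × 1.675 × 10⁻²⁷ × 5.614 × 10⁻²⁰) = 1.371 × 10⁻²³ kg·m/s.
λ = h/p = 4.83 × 10⁻¹¹ m = 48.3 pm.

λ = 48.3 pm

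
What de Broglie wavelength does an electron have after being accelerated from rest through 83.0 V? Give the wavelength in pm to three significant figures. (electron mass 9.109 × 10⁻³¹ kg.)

KE = eV = 1.602 × 10⁻¹⁹ × 83.00 = 1.330 × 10⁻¹⁷ J.
p = √(2mKE) = √(2 × 9.109 × 10⁻³¹ × 1.330 × 10⁻¹⁷) = 4.922 × 10⁻²⁴ kg·m/s.
λ = h/p = 6.626 × 10⁻³⁴ / 4.922 × 10⁻²⁴ = 1.35 × 10⁻¹⁰ m = 135 pm.

λ = 135 pm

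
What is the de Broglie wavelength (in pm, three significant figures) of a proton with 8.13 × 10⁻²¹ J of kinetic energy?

λ = 127 pm

p = √(2mKE) = √(2 × 1.673 × 10⁻²⁷ × 8.130 × 10⁻²¹) = 5.216 × 10⁻²⁴ kg·m/s.
λ = h/p = 6.626 × 10⁻³⁴ / 5.216 × 10⁻²⁴ = 1.27 × 10⁻¹⁰ m = 127 pm.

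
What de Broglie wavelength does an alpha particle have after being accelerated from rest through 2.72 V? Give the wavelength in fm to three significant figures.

KE = 2eV = 2 × 1.602 × 10⁻¹⁹ × 2.720 = 8.715 × 10⁻¹⁹ J.
p = √(2mKE) = √(2 × 6.645 × 10⁻²⁷ × 8.715 × 10⁻¹⁹) = 1.076 × 10⁻²² kg·m/s.
λ = h/p = 6.626 × 10⁻³⁴ / 1.076 × 10⁻²² = 6.16 × 10⁻¹² m = 6160 fm.

λ = 6160 fm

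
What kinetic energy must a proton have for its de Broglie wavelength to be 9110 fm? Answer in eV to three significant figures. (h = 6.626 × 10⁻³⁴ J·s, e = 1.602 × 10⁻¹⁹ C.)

p = h/λ = 6.626 × 10⁻³⁴ / 9.110 × 10⁻¹² = 7.273 × 10⁻²³ kg·m/s.
KE = p²/(2m) = (7.273 × 10⁻²³)² / (2 × 1.673 × 10⁻²⁷) = 1.581 × 10⁻¹⁸ J = 9.87 eV.

KE = 9.87 eV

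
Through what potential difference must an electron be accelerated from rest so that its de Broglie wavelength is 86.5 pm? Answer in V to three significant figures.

V = 201 V

p = h/λ = 6.626 × 10⁻³⁴ / 8.650 × 10⁻¹¹ = 7.660 × 10⁻²⁴ kg·m/s.
KE = p²/(2m) = 3.221 × 10⁻¹⁷ J.
V = KE/e = 3.221 × 10⁻¹⁷ / (1.602 × 10⁻¹⁹) = 201 V.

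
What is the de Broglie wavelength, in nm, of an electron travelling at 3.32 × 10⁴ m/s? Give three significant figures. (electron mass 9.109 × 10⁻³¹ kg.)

λ = 21.9 nm

p = mv = 9.109 × 10⁻³¹ × 3.32 × 10⁴ = 3.024 × 10⁻²⁶ kg·m/s.
λ = h/p = 6.626 × 10⁻³⁴ / 3.024 × 10⁻²⁶ = 2.19 × 10⁻⁸ m = 21.9 nm.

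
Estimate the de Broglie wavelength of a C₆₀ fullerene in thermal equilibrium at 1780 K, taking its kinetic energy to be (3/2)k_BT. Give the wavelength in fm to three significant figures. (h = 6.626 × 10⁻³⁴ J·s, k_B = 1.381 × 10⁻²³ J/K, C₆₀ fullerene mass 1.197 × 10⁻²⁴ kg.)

KE = (3/2)k_BT = 1.5 × 1.381 × 10⁻²³ × 1780 = 3.687 × 10⁻²⁰ J.
p = √(2mKE) = √(2 × 1.197 × 10⁻²⁴ × 3.687 × 10⁻²⁰) = 2.971 × 10⁻²² kg·m/s.
λ = h/p = 2.23 × 10⁻¹² m = 2230 fm.

λ = 2230 fm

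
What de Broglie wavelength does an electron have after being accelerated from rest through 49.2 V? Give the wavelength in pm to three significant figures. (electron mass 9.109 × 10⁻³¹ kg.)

KE = eV = 1.602 × 10⁻¹⁹ × 49.20 = 7.882 × 10⁻¹⁸ J.
p = √(2mKE) = √(2 × 9.109 × 10⁻³¹ × 7.882 × 10⁻¹⁸) = 3.789 × 10⁻²⁴ kg·m/s.
λ = h/p = 6.626 × 10⁻³⁴ / 3.789 × 10⁻²⁴ = 1.75 × 10⁻¹⁰ m = 175 pm.

λ = 175 pm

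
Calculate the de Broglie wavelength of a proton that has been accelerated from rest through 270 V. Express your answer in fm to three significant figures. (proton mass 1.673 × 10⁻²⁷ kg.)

KE = eV = 1.602 × 10⁻¹⁹ × 270.0 = 4.325 × 10⁻¹⁷ J.
p = √(2mKE) = √(2 × 1.673 × 10⁻²⁷ × 4.325 × 10⁻¹⁷) = 3.804 × 10⁻²² kg·m/s.
λ = h/p = 6.626 × 10⁻³⁴ / 3.804 × 10⁻²² = 1.74 × 10⁻¹² m = 1740 fm.

λ = 1740 fm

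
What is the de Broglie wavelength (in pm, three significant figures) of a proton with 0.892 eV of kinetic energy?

KE = 0.892 eV = 1.429 × 10⁻¹⁹ J.
p = √(2mKE) = √(2 × 1.673 × 10⁻²⁷ × 1.429 × 10⁻¹⁹) = 2.187 × 10⁻²³ kg·m/s.
λ = h/p = 6.626 × 10⁻³⁴ / 2.187 × 10⁻²³ = 3.03 × 10⁻¹¹ m = 30.3 pm.

λ = 30.3 pm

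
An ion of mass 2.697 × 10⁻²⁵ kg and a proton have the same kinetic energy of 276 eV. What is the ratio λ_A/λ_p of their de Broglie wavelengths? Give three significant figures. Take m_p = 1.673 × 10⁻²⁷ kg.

At fixed KE, p = √(2mKE) so λ = h/p ∝ 1/√m.
λ_A/λ_p = √(m_p/m_A) = √(1.673 × 10⁻²⁷/2.697 × 10⁻²⁵) = √(6.203 × 10⁻³) = 0.0788.

λ_A/λ_p = 0.0788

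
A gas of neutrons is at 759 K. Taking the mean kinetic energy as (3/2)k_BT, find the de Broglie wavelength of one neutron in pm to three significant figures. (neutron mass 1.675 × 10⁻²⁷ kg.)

λ = 91.3 pm

KE = (3/2)k_BT = 1.5 × 1.381 × 10⁻²³ × 759 = 1.572 × 10⁻²⁰ J.
p = √(2mKE) = √(2 × 1.675 × 10⁻²⁷ × 1.572 × 10⁻²⁰) = 7.257 × 10⁻²⁴ kg·m/s.
λ = h/p = 9.13 × 10⁻¹¹ m = 91.3 pm.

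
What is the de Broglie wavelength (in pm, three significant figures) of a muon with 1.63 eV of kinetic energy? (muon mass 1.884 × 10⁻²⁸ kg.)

λ = 66.8 pm

KE = 1.63 eV = 2.611 × 10⁻¹⁹ J.
p = √(2mKE) = √(2 × 1.884 × 10⁻²⁸ × 2.611 × 10⁻¹⁹) = 9.919 × 10⁻²⁴ kg·m/s.
λ = h/p = 6.626 × 10⁻³⁴ / 9.919 × 10⁻²⁴ = 6.68 × 10⁻¹¹ m = 66.8 pm.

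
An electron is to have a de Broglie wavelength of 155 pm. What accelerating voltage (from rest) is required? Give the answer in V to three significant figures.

V = 62.6 V

p = h/λ = 6.626 × 10⁻³⁴ / 1.550 × 10⁻¹⁰ = 4.275 × 10⁻²⁴ kg·m/s.
KE = p²/(2m) = 1.003 × 10⁻¹⁷ J.
V = KE/e = 1.003 × 10⁻¹⁷ / (1.602 × 10⁻¹⁹) = 62.6 V.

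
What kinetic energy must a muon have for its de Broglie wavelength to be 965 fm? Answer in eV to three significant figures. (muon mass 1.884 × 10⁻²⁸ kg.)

p = h/λ = 6.626 × 10⁻³⁴ / 9.650 × 10⁻¹³ = 6.866 × 10⁻²² kg·m/s.
KE = p²/(2m) = (6.866 × 10⁻²²)² / (2 × 1.884 × 10⁻²⁸) = 1.251 × 10⁻¹⁵ J = 7810 eV.

KE = 7810 eV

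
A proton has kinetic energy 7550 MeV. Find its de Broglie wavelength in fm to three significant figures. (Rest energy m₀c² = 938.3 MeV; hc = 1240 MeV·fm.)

Total energy E = KE + m₀c² = 7550 + 938.3 = 8488.3 MeV.
(pc)² = E² − (m₀c²)² = (8488.3)² − (938.3)² = 7.117 × 10⁷ MeV², so pc = 8436 MeV.
λ = hc/(pc) = 1240 MeV·fm / 8436 MeV = 0.147 fm.

λ = 0.147 fm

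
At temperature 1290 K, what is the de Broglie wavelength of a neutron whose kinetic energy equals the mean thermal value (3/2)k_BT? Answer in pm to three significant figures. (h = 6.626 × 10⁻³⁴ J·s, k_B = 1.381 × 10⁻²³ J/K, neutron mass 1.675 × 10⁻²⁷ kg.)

KE = (3/2)k_BT = 1.5 × 1.381 × 10⁻²³ × 1290 = 2.672 × 10⁻²⁰ J.
p = √(2mKE) = √(2 × 1.675 × 10⁻²⁷ × 2.672 × 10⁻²⁰) = 9.461 × 10⁻²⁴ kg·m/s.
λ = h/p = 7.00 × 10⁻¹¹ m = 70.0 pm.

λ = 70.0 pm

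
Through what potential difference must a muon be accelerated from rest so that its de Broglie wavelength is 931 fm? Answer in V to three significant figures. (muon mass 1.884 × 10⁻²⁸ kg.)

p = h/λ = 6.626 × 10⁻³⁴ / 9.310 × 10⁻¹³ = 7.117 × 10⁻²² kg·m/s.
KE = p²/(2m) = 1.344 × 10⁻¹⁵ J.
V = KE/e = 1.344 × 10⁻¹⁵ / (1.602 × 10⁻¹⁹) = 8390 V.

V = 8390 V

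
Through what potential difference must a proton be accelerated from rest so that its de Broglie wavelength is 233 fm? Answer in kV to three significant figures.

V = 15.1 kV

p = h/λ = 6.626 × 10⁻³⁴ / 2.330 × 10⁻¹³ = 2.844 × 10⁻²¹ kg·m/s.
KE = p²/(2m) = 2.417 × 10⁻¹⁵ J.
V = KE/e = 2.417 × 10⁻¹⁵ / (1.602 × 10⁻¹⁹) = 15.1 kV.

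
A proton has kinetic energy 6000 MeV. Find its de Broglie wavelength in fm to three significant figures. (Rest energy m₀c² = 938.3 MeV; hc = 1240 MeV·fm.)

λ = 0.180 fm

Total energy E = KE + m₀c² = 6000 + 938.3 = 6938.3 MeV.
(pc)² = E² − (m₀c²)² = (6938.3)² − (938.3)² = 4.726 × 10⁷ MeV², so pc = 6875 MeV.
λ = hc/(pc) = 1240 MeV·fm / 6875 MeV = 0.180 fm.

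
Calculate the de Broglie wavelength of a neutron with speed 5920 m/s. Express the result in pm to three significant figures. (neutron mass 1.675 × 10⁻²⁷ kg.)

p = mv = 1.675 × 10⁻²⁷ × 5920 = 9.916 × 10⁻²⁴ kg·m/s.
λ = h/p = 6.626 × 10⁻³⁴ / 9.916 × 10⁻²⁴ = 6.68 × 10⁻¹¹ m = 66.8 pm.

λ = 66.8 pm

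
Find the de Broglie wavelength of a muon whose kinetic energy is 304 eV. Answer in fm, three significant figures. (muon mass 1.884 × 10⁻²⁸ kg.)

λ = 4890 fm

KE = 304 eV = 4.870 × 10⁻¹⁷ J.
p = √(2mKE) = √(2 × 1.884 × 10⁻²⁸ × 4.870 × 10⁻¹⁷) = 1.355 × 10⁻²² kg·m/s.
λ = h/p = 6.626 × 10⁻³⁴ / 1.355 × 10⁻²² = 4.89 × 10⁻¹² m = 4890 fm.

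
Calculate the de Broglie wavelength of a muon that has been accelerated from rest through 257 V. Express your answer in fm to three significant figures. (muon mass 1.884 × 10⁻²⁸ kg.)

λ = 5320 fm

KE = eV = 1.602 × 10⁻¹⁹ × 257.0 = 4.117 × 10⁻¹⁷ J.
p = √(2mKE) = √(2 × 1.884 × 10⁻²⁸ × 4.117 × 10⁻¹⁷) = 1.246 × 10⁻²² kg·m/s.
λ = h/p = 6.626 × 10⁻³⁴ / 1.246 × 10⁻²² = 5.32 × 10⁻¹² m = 5320 fm.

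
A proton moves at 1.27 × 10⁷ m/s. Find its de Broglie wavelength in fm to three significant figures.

λ = 31.2 fm

p = mv = 1.673 × 10⁻²⁷ × 1.27 × 10⁷ = 2.125 × 10⁻²⁰ kg·m/s.
λ = h/p = 6.626 × 10⁻³⁴ / 2.125 × 10⁻²⁰ = 3.12 × 10⁻¹⁴ m = 31.2 fm.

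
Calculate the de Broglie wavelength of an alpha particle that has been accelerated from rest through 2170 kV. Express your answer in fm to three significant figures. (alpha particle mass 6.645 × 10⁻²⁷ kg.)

λ = 6.89 fm

KE = 2eV = 2 × 1.602 × 10⁻¹⁹ × 2.170 × 10⁶ = 6.953 × 10⁻¹³ J.
p = √(2mKE) = √(2 × 6.645 × 10⁻²⁷ × 6.953 × 10⁻¹³) = 9.613 × 10⁻²⁰ kg·m/s.
λ = h/p = 6.626 × 10⁻³⁴ / 9.613 × 10⁻²⁰ = 6.89 × 10⁻¹⁵ m = 6.89 fm.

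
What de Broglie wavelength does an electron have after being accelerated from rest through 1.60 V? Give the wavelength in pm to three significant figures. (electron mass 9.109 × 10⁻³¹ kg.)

λ = 970 pm

KE = eV = 1.602 × 10⁻¹⁹ × 1.600 = 2.563 × 10⁻¹⁹ J.
p = √(2mKE) = √(2 × 9.109 × 10⁻³¹ × 2.563 × 10⁻¹⁹) = 6.833 × 10⁻²⁵ kg·m/s.
λ = h/p = 6.626 × 10⁻³⁴ / 6.833 × 10⁻²⁵ = 9.70 × 10⁻¹⁰ m = 970 pm.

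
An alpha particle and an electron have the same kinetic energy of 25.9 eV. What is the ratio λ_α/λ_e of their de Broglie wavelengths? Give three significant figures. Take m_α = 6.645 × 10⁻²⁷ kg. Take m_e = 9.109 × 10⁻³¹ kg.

At fixed KE, p = √(2mKE) so λ = h/p ∝ 1/√m.
λ_α/λ_e = √(m_e/m_α) = √(9.109 × 10⁻³¹/6.645 × 10⁻²⁷) = √(1.371 × 10⁻⁴) = 0.0117.

λ_α/λ_e = 0.0117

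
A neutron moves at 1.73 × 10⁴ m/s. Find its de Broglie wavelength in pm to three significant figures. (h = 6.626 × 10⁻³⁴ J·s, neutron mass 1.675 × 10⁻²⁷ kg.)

λ = 22.9 pm

p = mv = 1.675 × 10⁻²⁷ × 1.73 × 10⁴ = 2.898 × 10⁻²³ kg·m/s.
λ = h/p = 6.626 × 10⁻³⁴ / 2.898 × 10⁻²³ = 2.29 × 10⁻¹¹ m = 22.9 pm.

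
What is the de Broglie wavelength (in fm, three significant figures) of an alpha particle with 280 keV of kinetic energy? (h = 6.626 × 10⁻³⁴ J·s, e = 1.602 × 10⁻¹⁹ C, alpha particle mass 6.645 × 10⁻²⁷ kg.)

λ = 27.1 fm

KE = 280 keV = 4.486 × 10⁻¹⁴ J.
p = √(2mKE) = √(2 × 6.645 × 10⁻²⁷ × 4.486 × 10⁻¹⁴) = 2.442 × 10⁻²⁰ kg·m/s.
λ = h/p = 6.626 × 10⁻³⁴ / 2.442 × 10⁻²⁰ = 2.71 × 10⁻¹⁴ m = 27.1 fm.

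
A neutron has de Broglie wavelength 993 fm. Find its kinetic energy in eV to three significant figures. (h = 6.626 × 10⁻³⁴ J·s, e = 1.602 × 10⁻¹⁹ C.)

KE = 830 eV

p = h/λ = 6.626 × 10⁻³⁴ / 9.930 × 10⁻¹³ = 6.673 × 10⁻²² kg·m/s.
KE = p²/(2m) = (6.673 × 10⁻²²)² / (2 × 1.675 × 10⁻²⁷) = 1.329 × 10⁻¹⁶ J = 830 eV.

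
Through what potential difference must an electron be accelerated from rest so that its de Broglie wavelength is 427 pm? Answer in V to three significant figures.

p = h/λ = 6.626 × 10⁻³⁴ / 4.270 × 10⁻¹⁰ = 1.552 × 10⁻²⁴ kg·m/s.
KE = p²/(2m) = 1.322 × 10⁻¹⁸ J.
V = KE/e = 1.322 × 10⁻¹⁸ / (1.602 × 10⁻¹⁹) = 8.25 V.

V = 8.25 V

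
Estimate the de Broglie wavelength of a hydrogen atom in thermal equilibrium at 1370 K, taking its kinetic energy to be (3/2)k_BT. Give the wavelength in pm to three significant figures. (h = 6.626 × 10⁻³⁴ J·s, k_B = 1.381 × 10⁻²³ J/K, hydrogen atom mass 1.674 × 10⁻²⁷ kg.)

λ = 68.0 pm

KE = (3/2)k_BT = 1.5 × 1.381 × 10⁻²³ × 1370 = 2.838 × 10⁻²⁰ J.
p = √(2mKE) = √(2 × 1.674 × 10⁻²⁷ × 2.838 × 10⁻²⁰) = 9.748 × 10⁻²⁴ kg·m/s.
λ = h/p = 6.80 × 10⁻¹¹ m = 68.0 pm.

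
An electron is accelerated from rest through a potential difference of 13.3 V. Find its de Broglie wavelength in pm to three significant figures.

λ = 336 pm

KE = eV = 1.602 × 10⁻¹⁹ × 13.30 = 2.131 × 10⁻¹⁸ J.
p = √(2mKE) = √(2 × 9.109 × 10⁻³¹ × 2.131 × 10⁻¹⁸) = 1.970 × 10⁻²⁴ kg·m/s.
λ = h/p = 6.626 × 10⁻³⁴ / 1.970 × 10⁻²⁴ = 3.36 × 10⁻¹⁰ m = 336 pm.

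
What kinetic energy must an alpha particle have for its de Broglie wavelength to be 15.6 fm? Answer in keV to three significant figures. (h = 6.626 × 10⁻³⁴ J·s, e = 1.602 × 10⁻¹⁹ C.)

KE = 847 keV

p = h/λ = 6.626 × 10⁻³⁴ / 1.560 × 10⁻¹⁴ = 4.247 × 10⁻²⁰ kg·m/s.
KE = p²/(2m) = (4.247 × 10⁻²⁰)² / (2 × 6.645 × 10⁻²⁷) = 1.357 × 10⁻¹³ J = 847 keV.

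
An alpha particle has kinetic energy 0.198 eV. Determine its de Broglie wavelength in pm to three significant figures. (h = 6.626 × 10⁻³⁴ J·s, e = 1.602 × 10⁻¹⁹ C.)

KE = 0.198 eV = 3.172 × 10⁻²⁰ J.
p = √(2mKE) = √(2 × 6.645 × 10⁻²⁷ × 3.172 × 10⁻²⁰) = 2.053 × 10⁻²³ kg·m/s.
λ = h/p = 6.626 × 10⁻³⁴ / 2.053 × 10⁻²³ = 3.23 × 10⁻¹¹ m = 32.3 pm.

λ = 32.3 pm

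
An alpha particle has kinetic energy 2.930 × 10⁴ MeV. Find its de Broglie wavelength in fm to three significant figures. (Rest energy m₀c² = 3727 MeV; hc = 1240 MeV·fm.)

λ = 0.0378 fm

Total energy E = KE + m₀c² = 2.930 × 10⁴ + 3727 = 33027 MeV.
(pc)² = E² − (m₀c²)² = (33027)² − (3727)² = 1.077 × 10⁹ MeV², so pc = 3.282 × 10⁴ MeV.
λ = hc/(pc) = 1240 MeV·fm / 3.282 × 10⁴ MeV = 0.0378 fm.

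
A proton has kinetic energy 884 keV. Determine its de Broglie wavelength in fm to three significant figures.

λ = 30.4 fm

KE = 884 keV = 1.416 × 10⁻¹³ J.
p = √(2mKE) = √(2 × 1.673 × 10⁻²⁷ × 1.416 × 10⁻¹³) = 2.177 × 10⁻²⁰ kg·m/s.
λ = h/p = 6.626 × 10⁻³⁴ / 2.177 × 10⁻²⁰ = 3.04 × 10⁻¹⁴ m = 30.4 fm.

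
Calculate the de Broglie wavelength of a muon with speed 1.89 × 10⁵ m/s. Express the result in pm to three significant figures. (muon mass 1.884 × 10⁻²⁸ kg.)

p = mv = 1.884 × 10⁻²⁸ × 1.89 × 10⁵ = 3.561 × 10⁻²³ kg·m/s.
λ = h/p = 6.626 × 10⁻³⁴ / 3.561 × 10⁻²³ = 1.86 × 10⁻¹¹ m = 18.6 pm.

λ = 18.6 pm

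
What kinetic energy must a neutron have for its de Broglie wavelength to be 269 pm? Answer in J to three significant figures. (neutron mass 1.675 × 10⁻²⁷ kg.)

KE = 1.81 × 10⁻²¹ J

p = h/λ = 6.626 × 10⁻³⁴ / 2.690 × 10⁻¹⁰ = 2.463 × 10⁻²⁴ kg·m/s.
KE = p²/(2m) = (2.463 × 10⁻²⁴)² / (2 × 1.675 × 10⁻²⁷) = 1.811 × 10⁻²¹ J = 1.81 × 10⁻²¹ J.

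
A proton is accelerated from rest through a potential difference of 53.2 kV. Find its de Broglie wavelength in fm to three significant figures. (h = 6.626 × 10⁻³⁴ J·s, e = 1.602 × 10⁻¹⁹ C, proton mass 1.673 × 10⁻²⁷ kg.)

λ = 124 fm

KE = eV = 1.602 × 10⁻¹⁹ × 5.320 × 10⁴ = 8.523 × 10⁻¹⁵ J.
p = √(2mKE) = √(2 × 1.673 × 10⁻²⁷ × 8.523 × 10⁻¹⁵) = 5.340 × 10⁻²¹ kg·m/s.
λ = h/p = 6.626 × 10⁻³⁴ / 5.340 × 10⁻²¹ = 1.24 × 10⁻¹³ m = 124 fm.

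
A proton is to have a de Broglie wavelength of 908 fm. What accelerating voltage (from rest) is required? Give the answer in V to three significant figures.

V = 993 V

p = h/λ = 6.626 × 10⁻³⁴ / 9.080 × 10⁻¹³ = 7.297 × 10⁻²² kg·m/s.
KE = p²/(2m) = 1.591 × 10⁻¹⁶ J.
V = KE/e = 1.591 × 10⁻¹⁶ / (1.602 × 10⁻¹⁹) = 993 V.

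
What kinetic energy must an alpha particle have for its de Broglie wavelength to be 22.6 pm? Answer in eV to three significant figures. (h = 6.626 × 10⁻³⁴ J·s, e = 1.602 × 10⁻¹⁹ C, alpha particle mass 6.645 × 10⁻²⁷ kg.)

p = h/λ = 6.626 × 10⁻³⁴ / 2.260 × 10⁻¹¹ = 2.932 × 10⁻²³ kg·m/s.
KE = p²/(2m) = (2.932 × 10⁻²³)² / (2 × 6.645 × 10⁻²⁷) = 6.468 × 10⁻²⁰ J = 0.404 eV.

KE = 0.404 eV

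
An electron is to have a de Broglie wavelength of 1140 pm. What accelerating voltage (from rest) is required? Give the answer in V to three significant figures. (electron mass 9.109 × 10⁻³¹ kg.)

V = 1.16 V

p = h/λ = 6.626 × 10⁻³⁴ / 1.140 × 10⁻⁹ = 5.812 × 10⁻²⁵ kg·m/s.
KE = p²/(2m) = 1.854 × 10⁻¹⁹ J.
V = KE/e = 1.854 × 10⁻¹⁹ / (1.602 × 10⁻¹⁹) = 1.16 V.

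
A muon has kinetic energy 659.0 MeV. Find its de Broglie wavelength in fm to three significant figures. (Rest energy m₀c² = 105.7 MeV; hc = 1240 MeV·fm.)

λ = 1.64 fm

Total energy E = KE + m₀c² = 659.0 + 105.7 = 764.7 MeV.
(pc)² = E² − (m₀c²)² = (764.7)² − (105.7)² = 5.736 × 10⁵ MeV², so pc = 757.4 MeV.
λ = hc/(pc) = 1240 MeV·fm / 757.4 MeV = 1.64 fm.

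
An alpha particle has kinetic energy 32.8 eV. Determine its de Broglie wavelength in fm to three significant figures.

λ = 2510 fm

KE = 32.8 eV = 5.255 × 10⁻¹⁸ J.
p = √(2mKE) = √(2 × 6.645 × 10⁻²⁷ × 5.255 × 10⁻¹⁸) = 2.643 × 10⁻²² kg·m/s.
λ = h/p = 6.626 × 10⁻³⁴ / 2.643 × 10⁻²² = 2.51 × 10⁻¹² m = 2510 fm.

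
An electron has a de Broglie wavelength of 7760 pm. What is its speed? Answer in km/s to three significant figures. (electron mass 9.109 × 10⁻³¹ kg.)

p = h/λ = 6.626 × 10⁻³⁴ / 7.760 × 10⁻⁹ = 8.539 × 10⁻²⁶ kg·m/s.
v = p/m = 8.539 × 10⁻²⁶ / 9.109 × 10⁻³¹ = 9.37 × 10⁴ m/s = 93.7 km/s.

v = 93.7 km/s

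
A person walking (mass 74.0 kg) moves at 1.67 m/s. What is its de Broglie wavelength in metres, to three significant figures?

λ = 5.36 × 10⁻³⁶ m

p = mv = 74.0 × 1.67 = 1.236 × 10² kg·m/s.
λ = h/p = 6.626 × 10⁻³⁴ / 1.236 × 10² = 5.36 × 10⁻³⁶ m.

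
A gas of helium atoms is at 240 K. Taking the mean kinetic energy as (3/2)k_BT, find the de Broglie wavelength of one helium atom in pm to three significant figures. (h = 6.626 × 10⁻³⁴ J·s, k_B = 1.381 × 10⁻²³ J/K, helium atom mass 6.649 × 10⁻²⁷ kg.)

KE = (3/2)k_BT = 1.5 × 1.381 × 10⁻²³ × 240 = 4.972 × 10⁻²¹ J.
p = √(2mKE) = √(2 × 6.649 × 10⁻²⁷ × 4.972 × 10⁻²¹) = 8.131 × 10⁻²⁴ kg·m/s.
λ = h/p = 8.15 × 10⁻¹¹ m = 81.5 pm.

λ = 81.5 pm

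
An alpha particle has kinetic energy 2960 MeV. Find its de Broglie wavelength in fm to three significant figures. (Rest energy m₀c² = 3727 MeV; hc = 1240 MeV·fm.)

λ = 0.223 fm

Total energy E = KE + m₀c² = 2960 + 3727 = 6687 MeV.
(pc)² = E² − (m₀c²)² = (6687)² − (3727)² = 3.083 × 10⁷ MeV², so pc = 5552 MeV.
λ = hc/(pc) = 1240 MeV·fm / 5552 MeV = 0.223 fm.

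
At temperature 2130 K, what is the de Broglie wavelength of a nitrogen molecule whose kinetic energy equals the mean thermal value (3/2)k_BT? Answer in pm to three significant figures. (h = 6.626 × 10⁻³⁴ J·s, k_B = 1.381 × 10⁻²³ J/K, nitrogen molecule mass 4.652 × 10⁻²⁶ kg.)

λ = 10.3 pm

KE = (3/2)k_BT = 1.5 × 1.381 × 10⁻²³ × 2130 = 4.412 × 10⁻²⁰ J.
p = √(2mKE) = √(2 × 4.652 × 10⁻²⁶ × 4.412 × 10⁻²⁰) = 6.407 × 10⁻²³ kg·m/s.
λ = h/p = 1.03 × 10⁻¹¹ m = 10.3 pm.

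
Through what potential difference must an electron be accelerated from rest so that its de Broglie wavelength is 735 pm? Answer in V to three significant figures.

p = h/λ = 6.626 × 10⁻³⁴ / 7.350 × 10⁻¹⁰ = 9.015 × 10⁻²⁵ kg·m/s.
KE = p²/(2m) = 4.461 × 10⁻¹⁹ J.
V = KE/e = 4.461 × 10⁻¹⁹ / (1.602 × 10⁻¹⁹) = 2.78 V.

V = 2.78 V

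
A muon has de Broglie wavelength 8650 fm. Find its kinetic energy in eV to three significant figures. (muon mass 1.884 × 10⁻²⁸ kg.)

p = h/λ = 6.626 × 10⁻³⁴ / 8.650 × 10⁻¹² = 7.660 × 10⁻²³ kg·m/s.
KE = p²/(2m) = (7.660 × 10⁻²³)² / (2 × 1.884 × 10⁻²⁸) = 1.557 × 10⁻¹⁷ J = 97.2 eV.

KE = 97.2 eV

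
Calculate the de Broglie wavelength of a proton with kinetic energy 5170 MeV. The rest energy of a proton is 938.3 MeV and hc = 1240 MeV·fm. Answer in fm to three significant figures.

λ = 0.205 fm

Total energy E = KE + m₀c² = 5170 + 938.3 = 6108.3 MeV.
(pc)² = E² − (m₀c²)² = (6108.3)² − (938.3)² = 3.643 × 10⁷ MeV², so pc = 6036 MeV.
λ = hc/(pc) = 1240 MeV·fm / 6036 MeV = 0.205 fm.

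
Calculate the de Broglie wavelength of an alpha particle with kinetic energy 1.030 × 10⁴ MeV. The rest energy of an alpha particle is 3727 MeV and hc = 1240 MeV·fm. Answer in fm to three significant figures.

Total energy E = KE + m₀c² = 1.030 × 10⁴ + 3727 = 14027 MeV.
(pc)² = E² − (m₀c²)² = (14027)² − (3727)² = 1.829 × 10⁸ MeV², so pc = 1.352 × 10⁴ MeV.
λ = hc/(pc) = 1240 MeV·fm / 1.352 × 10⁴ MeV = 0.0917 fm.

λ = 0.0917 fm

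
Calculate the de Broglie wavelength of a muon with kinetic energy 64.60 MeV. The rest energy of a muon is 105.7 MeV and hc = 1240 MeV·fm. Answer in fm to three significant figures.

λ = 9.29 fm

Total energy E = KE + m₀c² = 64.60 + 105.7 = 170.30 MeV.
(pc)² = E² − (m₀c²)² = (170.30)² − (105.7)² = 1.783 × 10⁴ MeV², so pc = 133.5 MeV.
λ = hc/(pc) = 1240 MeV·fm / 133.5 MeV = 9.29 fm.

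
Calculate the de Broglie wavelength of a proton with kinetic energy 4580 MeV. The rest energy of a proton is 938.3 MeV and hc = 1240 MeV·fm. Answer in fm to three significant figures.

Total energy E = KE + m₀c² = 4580 + 938.3 = 5518.3 MeV.
(pc)² = E² − (m₀c²)² = (5518.3)² − (938.3)² = 2.957 × 10⁷ MeV², so pc = 5438 MeV.
λ = hc/(pc) = 1240 MeV·fm / 5438 MeV = 0.228 fm.

λ = 0.228 fm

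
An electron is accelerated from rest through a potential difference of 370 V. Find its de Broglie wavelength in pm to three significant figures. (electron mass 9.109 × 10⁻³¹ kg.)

KE = eV = 1.602 × 10⁻¹⁹ × 370.0 = 5.927 × 10⁻¹⁷ J.
p = √(2mKE) = √(2 × 9.109 × 10⁻³¹ × 5.927 × 10⁻¹⁷) = 1.039 × 10⁻²³ kg·m/s.
λ = h/p = 6.626 × 10⁻³⁴ / 1.039 × 10⁻²³ = 6.38 × 10⁻¹¹ m = 63.8 pm.

λ = 63.8 pm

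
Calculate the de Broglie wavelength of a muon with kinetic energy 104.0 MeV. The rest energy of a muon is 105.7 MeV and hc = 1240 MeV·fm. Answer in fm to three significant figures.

Total energy E = KE + m₀c² = 104.0 + 105.7 = 209.7 MeV.
(pc)² = E² − (m₀c²)² = (209.7)² − (105.7)² = 3.280 × 10⁴ MeV², so pc = 181.1 MeV.
λ = hc/(pc) = 1240 MeV·fm / 181.1 MeV = 6.85 fm.

λ = 6.85 fm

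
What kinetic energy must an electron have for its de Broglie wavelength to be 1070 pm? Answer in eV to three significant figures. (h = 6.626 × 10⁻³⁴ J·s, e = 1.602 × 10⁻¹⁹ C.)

KE = 1.31 eV

p = h/λ = 6.626 × 10⁻³⁴ / 1.070 × 10⁻⁹ = 6.193 × 10⁻²⁵ kg·m/s.
KE = p²/(2m) = (6.193 × 10⁻²⁵)² / (2 × 9.109 × 10⁻³¹) = 2.105 × 10⁻¹⁹ J = 1.31 eV.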